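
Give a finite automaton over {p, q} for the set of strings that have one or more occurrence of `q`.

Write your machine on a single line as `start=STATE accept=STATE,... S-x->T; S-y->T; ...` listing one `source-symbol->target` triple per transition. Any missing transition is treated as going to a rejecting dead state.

Count `q`s, saturating at 2: state S0 means no `q` yet, S1 means one `q` seen, S2 means more than one. Each `q` increments (capped at S2); other symbols loop. Accept from {S1, S2}.
3 states suffice.
        p   q  
>  S0   S0  S1 
 * S1   S1  S2 
 * S2   S2  S2 
(> = start, * = accepting)

start=S0; accept=S1,S2; S0-p->S0; S0-q->S1; S1-p->S1; S1-q->S2; S2-p->S2; S2-q->S2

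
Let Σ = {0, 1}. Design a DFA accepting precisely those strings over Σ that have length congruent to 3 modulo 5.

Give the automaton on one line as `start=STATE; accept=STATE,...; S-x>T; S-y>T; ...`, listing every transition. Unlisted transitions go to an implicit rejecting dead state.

Only the length mod 5 matters, so use a 5-cycle: from any state, every input symbol moves to the next state, wrapping q4 back to q0. Mark q3 accepting.
With 5 states:
        0   1  
>  q0   q1  q1 
   q1   q2  q2 
   q2   q3  q3 
 * q3   q4  q4 
   q4   q0  q0 
(> = start, * = accepting)

start=q0; accept=q3; q0-0>q1; q0-1>q1; q1-0>q2; q1-1>q2; q2-0>q3; q2-1>q3; q3-0>q4; q3-1>q4; q4-0>q0; q4-1>q0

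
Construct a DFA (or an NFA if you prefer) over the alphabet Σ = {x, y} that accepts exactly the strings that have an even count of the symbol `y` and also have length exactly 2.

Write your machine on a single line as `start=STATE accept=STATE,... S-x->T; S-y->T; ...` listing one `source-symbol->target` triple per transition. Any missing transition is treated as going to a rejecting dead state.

start=S0; accept=S3; S0-x->S1; S0-y->S2; S1-x->S3; S1-y->S4; S2-x->S4; S2-y->S3; S3-x->S4; S3-y->S4; S4-x->S4; S4-y->S4

Build one automaton per condition and run them in lockstep. The first has 2 states tracking the count of `y`s modulo 2; the second has 4 states tracking the input length, saturating at 3. A product state is a pair (one from each), accepting exactly when both do. After merging equivalent states the machine shrinks.
With 5 states:
        x   y  
>  S0   S1  S2 
   S1   S3  S4 
   S2   S4  S3 
 * S3   S4  S4 
   S4   S4  S4 
(> = start, * = accepting)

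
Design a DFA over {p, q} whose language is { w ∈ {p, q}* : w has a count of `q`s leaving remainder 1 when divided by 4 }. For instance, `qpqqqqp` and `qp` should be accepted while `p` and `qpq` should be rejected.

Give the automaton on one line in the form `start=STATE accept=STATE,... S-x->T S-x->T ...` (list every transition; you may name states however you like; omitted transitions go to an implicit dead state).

Keep the running count of `q`s modulo 4: each `q` advances along the cycle s0 → s1 → s2 → s3 → s0 while other symbols loop. Accept at s1.
4 states suffice.
        p   q  
>  s0   s0  s1 
 * s1   s1  s2 
   s2   s2  s3 
   s3   s3  s0 
(> = start, * = accepting)

start=s0 accept=s1 s0-p->s0 s0-q->s1 s1-p->s1 s1-q->s2 s2-p->s2 s2-q->s3 s3-p->s3 s3-q->s0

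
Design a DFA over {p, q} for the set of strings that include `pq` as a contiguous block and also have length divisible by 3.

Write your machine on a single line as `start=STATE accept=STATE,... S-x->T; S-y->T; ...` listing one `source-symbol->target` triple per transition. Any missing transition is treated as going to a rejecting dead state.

start=S0; accept=S7; S0-p->S1; S0-q->S2; S1-p->S3; S1-q->S4; S2-p->S3; S2-q->S5; S3-p->S6; S3-q->S7; S4-p->S7; S4-q->S7; S5-p->S6; S5-q->S0; S6-p->S1; S6-q->S8; S7-p->S8; S7-q->S8; S8-p->S4; S8-q->S4

Handle the two conditions separately and then intersect. One (3 states) tracks whether and how much of `pq` has been seen; the other (3 states) tracks the input length modulo 3. Each combined state is a pair, one component from each; accept when both components accept.
        p   q  
>  S0   S1  S2 
   S1   S3  S4 
   S2   S3  S5 
   S3   S6  S7 
   S4   S7  S7 
   S5   S6  S0 
   S6   S1  S8 
 * S7   S8  S8 
   S8   S4  S4 
(> = start, * = accepting)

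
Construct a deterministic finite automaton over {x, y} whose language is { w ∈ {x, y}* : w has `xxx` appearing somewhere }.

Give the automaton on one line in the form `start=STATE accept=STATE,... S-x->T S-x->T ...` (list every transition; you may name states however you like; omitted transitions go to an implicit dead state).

Track how much of `xxx` has been matched so far: state S0 is no progress, S3 is the absorbing accept state reached once `xxx` has occurred. Intermediate states record partial matches; on a mismatch, fall back to the longest reusable overlap.
        x   y  
>  S0   S1  S0 
   S1   S2  S0 
   S2   S3  S0 
 * S3   S3  S3 
(> = start, * = accepting)

start=S0 accept=S3 S0-x->S1 S0-y->S0 S1-x->S2 S1-y->S0 S2-x->S3 S2-y->S0 S3-x->S3 S3-y->S3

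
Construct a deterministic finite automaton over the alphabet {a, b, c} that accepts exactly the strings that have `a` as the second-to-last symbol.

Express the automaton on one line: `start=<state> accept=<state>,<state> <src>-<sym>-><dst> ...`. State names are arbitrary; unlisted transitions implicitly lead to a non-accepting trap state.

start=q0 accept=q4,q5,q6 q0-a->q1 q0-b->q2 q0-c->q3 q1-a->q4 q1-b->q5 q1-c->q6 q2-a->q7 q2-b->q8 q2-c->q9 q3-a->q10 q3-b->q11 q3-c->q12 q4-a->q4 q4-b->q5 q4-c->q6 q5-a->q7 q5-b->q8 q5-c->q9 q6-a->q10 q6-b->q11 q6-c->q12 q7-a->q4 q7-b->q5 q7-c->q6 q8-a->q7 q8-b->q8 q8-c->q9 q9-a->q10 q9-b->q11 q9-c->q12 q10-a->q4 q10-b->q5 q10-c->q6 q11-a->q7 q11-b->q8 q11-c->q9 q12-a->q10 q12-b->q11 q12-c->q12

A DFA must remember the last 2 symbols (since which symbol is second-to-last isn't known until the input ends). Use one state per possible window of the last ≤2 symbols; accept from those whose window starts with `a`.
A 13-state machine:
          a    b    c  
>  q0     q1   q2   q3 
   q1     q4   q5   q6 
   q2     q7   q8   q9 
   q3    q10  q11  q12 
 * q4     q4   q5   q6 
 * q5     q7   q8   q9 
 * q6    q10  q11  q12 
   q7     q4   q5   q6 
   q8     q7   q8   q9 
   q9    q10  q11  q12 
   q10    q4   q5   q6 
   q11    q7   q8   q9 
   q12   q10  q11  q12 
(> = start, * = accepting)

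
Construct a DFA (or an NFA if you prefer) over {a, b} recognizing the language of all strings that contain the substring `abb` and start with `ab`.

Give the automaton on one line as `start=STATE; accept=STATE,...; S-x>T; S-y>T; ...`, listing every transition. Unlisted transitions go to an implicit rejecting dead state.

Handle the two conditions separately and then intersect. The first has 4 states tracking whether and how much of `abb` has been seen; the second has 4 states tracking whether the input so far still matches the prefix `ab`. A product state is a pair (one from each), accepting exactly when both do. Equivalent product states are then merged.
A 6-state machine:
        a   b  
>  S0   S1  S2 
   S1   S2  S3 
   S2   S2  S2 
   S3   S4  S5 
   S4   S4  S3 
 * S5   S5  S5 
(> = start, * = accepting)

start=S0; accept=S5; S0-a>S1; S0-b>S2; S1-a>S2; S1-b>S3; S2-a>S2; S2-b>S2; S3-a>S4; S3-b>S5; S4-a>S4; S4-b>S3; S5-a>S5; S5-b>S5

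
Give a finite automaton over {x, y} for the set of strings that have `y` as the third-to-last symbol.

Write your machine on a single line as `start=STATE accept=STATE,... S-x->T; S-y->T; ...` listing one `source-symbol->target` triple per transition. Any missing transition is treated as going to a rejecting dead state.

start=S0; accept=S11,S12,S13,S14; S0-x->S1; S0-y->S2; S1-x->S3; S1-y->S4; S2-x->S5; S2-y->S6; S3-x->S7; S3-y->S8; S4-x->S9; S4-y->S10; S5-x->S11; S5-y->S12; S6-x->S13; S6-y->S14; S7-x->S7; S7-y->S8; S8-x->S9; S8-y->S10; S9-x->S11; S9-y->S12; S10-x->S13; S10-y->S14; S11-x->S7; S11-y->S8; S12-x->S9; S12-y->S10; S13-x->S11; S13-y->S12; S14-x->S13; S14-y->S14

Because acceptance depends on a position counted from the end, the machine has to buffer the most recent 3 symbols. Make each state the string of the last up-to-3 symbols read; on input `x` shift the window left and append `x`. Accept when the buffered window has length 3 and begins with `y`.
15 states suffice.
          x    y  
>  S0     S1   S2 
   S1     S3   S4 
   S2     S5   S6 
   S3     S7   S8 
   S4     S9  S10 
   S5    S11  S12 
   S6    S13  S14 
   S7     S7   S8 
   S8     S9  S10 
   S9    S11  S12 
   S10   S13  S14 
 * S11    S7   S8 
 * S12    S9  S10 
 * S13   S11  S12 
 * S14   S13  S14 
(> = start, * = accepting)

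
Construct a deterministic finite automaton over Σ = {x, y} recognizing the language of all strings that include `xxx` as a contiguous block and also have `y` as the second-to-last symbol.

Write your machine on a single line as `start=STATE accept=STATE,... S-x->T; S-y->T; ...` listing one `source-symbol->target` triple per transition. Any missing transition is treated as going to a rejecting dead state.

start=S0; accept=S9,S10; S0-x->S1; S0-y->S2; S1-x->S3; S1-y->S4; S2-x->S5; S2-y->S6; S3-x->S7; S3-y->S4; S4-x->S5; S4-y->S6; S5-x->S3; S5-y->S4; S6-x->S5; S6-y->S6; S7-x->S7; S7-y->S8; S8-x->S9; S8-y->S10; S9-x->S7; S9-y->S8; S10-x->S9; S10-y->S10

Handle the two conditions separately and then intersect. The first has 4 states tracking whether and how much of `xxx` has been seen; the second has 7 states tracking the last 2 symbols read. A product state is a pair (one from each), accepting exactly when both do.
An 11-state machine:
          x    y  
>  S0     S1   S2 
   S1     S3   S4 
   S2     S5   S6 
   S3     S7   S4 
   S4     S5   S6 
   S5     S3   S4 
   S6     S5   S6 
   S7     S7   S8 
   S8     S9  S10 
 * S9     S7   S8 
 * S10    S9  S10 
(> = start, * = accepting)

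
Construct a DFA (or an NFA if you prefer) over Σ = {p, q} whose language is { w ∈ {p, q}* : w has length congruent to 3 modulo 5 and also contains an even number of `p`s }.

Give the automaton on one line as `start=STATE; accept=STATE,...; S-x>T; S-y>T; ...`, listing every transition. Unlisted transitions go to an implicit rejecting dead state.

start=S0; accept=S6; S0-p>S1; S0-q>S2; S1-p>S3; S1-q>S4; S2-p>S4; S2-q>S3; S3-p>S5; S3-q>S6; S4-p>S6; S4-q>S5; S5-p>S7; S5-q>S8; S6-p>S8; S6-q>S7; S7-p>S9; S7-q>S0; S8-p>S0; S8-q>S9; S9-p>S2; S9-q>S1

Handle the two conditions separately and then intersect. The first has 5 states tracking the input length modulo 5; the second has 2 states tracking the count of `p`s modulo 2. A product state is a pair (one from each), accepting exactly when both do.
10 states suffice.
        p   q  
>  S0   S1  S2 
   S1   S3  S4 
   S2   S4  S3 
   S3   S5  S6 
   S4   S6  S5 
   S5   S7  S8 
 * S6   S8  S7 
   S7   S9  S0 
   S8   S0  S9 
   S9   S2  S1 
(> = start, * = accepting)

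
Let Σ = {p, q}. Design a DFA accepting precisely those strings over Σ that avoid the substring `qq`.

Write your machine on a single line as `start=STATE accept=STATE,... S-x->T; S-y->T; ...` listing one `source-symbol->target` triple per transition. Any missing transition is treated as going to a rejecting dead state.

start=A; accept=A,B; A-p->A; A-q->B; B-p->A; B-q->C; C-p->C; C-q->C

Track partial matches of the forbidden pattern `qq`. State C is a dead state reached once `qq` has occurred; every other state accepts. A means no part of `qq` is currently matched.
3 states suffice.
       p  q 
>* A   A  B 
 * B   A  C 
   C   C  C 
(> = start, * = accepting)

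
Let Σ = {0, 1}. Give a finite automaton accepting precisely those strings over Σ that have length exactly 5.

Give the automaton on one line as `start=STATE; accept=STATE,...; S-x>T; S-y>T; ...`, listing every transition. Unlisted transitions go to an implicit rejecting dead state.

start=q0; accept=q5; q0-0>q1; q0-1>q1; q1-0>q2; q1-1>q2; q2-0>q3; q2-1>q3; q3-0>q4; q3-1>q4; q4-0>q5; q4-1>q5; q5-0>q6; q5-1>q6; q6-0>q6; q6-1>q6

Count input length up to 6: every symbol moves from q0 toward q6, which means 'more than 5' and absorbs. Accept from {q5}.
A 7-state machine:
        0   1  
>  q0   q1  q1 
   q1   q2  q2 
   q2   q3  q3 
   q3   q4  q4 
   q4   q5  q5 
 * q5   q6  q6 
   q6   q6  q6 
(> = start, * = accepting)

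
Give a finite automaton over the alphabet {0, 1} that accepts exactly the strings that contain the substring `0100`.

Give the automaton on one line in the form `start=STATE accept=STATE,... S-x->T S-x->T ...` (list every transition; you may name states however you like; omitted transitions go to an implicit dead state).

start=S0 accept=S4 S0-0->S1 S0-1->S0 S1-0->S1 S1-1->S2 S2-0->S3 S2-1->S0 S3-0->S4 S3-1->S2 S4-0->S4 S4-1->S4

States S0..S3 record the length of the longest prefix of `0100` that matches the current input suffix. Reaching S4 means `0100` has been seen, and we stay there forever. Accept from S4.
5 states suffice.
        0   1  
>  S0   S1  S0 
   S1   S1  S2 
   S2   S3  S0 
   S3   S4  S2 
 * S4   S4  S4 
(> = start, * = accepting)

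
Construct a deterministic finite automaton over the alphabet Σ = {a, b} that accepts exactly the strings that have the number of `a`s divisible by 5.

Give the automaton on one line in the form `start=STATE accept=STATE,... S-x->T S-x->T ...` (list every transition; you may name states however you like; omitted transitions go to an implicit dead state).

The only thing that matters is how many `a`s have appeared, reduced mod 5. Use one state per residue: s0 for 0, …, s4 for 4. Reading `a` moves to the next residue; anything else stays put. s0 is accepting.
5 states suffice.
        a   b  
>* s0   s1  s0 
   s1   s2  s1 
   s2   s3  s2 
   s3   s4  s3 
   s4   s0  s4 
(> = start, * = accepting)

start=s0 accept=s0 s0-a->s1 s0-b->s0 s1-a->s2 s1-b->s1 s2-a->s3 s2-b->s2 s3-a->s4 s3-b->s3 s4-a->s0 s4-b->s4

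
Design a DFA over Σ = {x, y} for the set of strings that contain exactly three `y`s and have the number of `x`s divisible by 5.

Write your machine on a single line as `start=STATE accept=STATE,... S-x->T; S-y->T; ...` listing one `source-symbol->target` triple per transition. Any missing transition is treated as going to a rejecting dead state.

Run two small machines in parallel and take their product. One (5 states) tracks the count of `y`s, saturating at 4; the other (5 states) tracks the count of `x`s modulo 5. Each combined state is a pair, one component from each; accept when both components accept. After merging equivalent states the machine shrinks.
A 21-state machine:
          x    y  
>  S0     S1   S2 
   S1     S3   S4 
   S2     S4   S5 
   S3     S6   S7 
   S4     S7   S8 
   S5     S8   S9 
   S6    S10  S11 
   S7    S11  S12 
   S8    S12  S13 
 * S9    S13  S14 
   S10    S0  S15 
   S11   S15  S16 
   S12   S16  S17 
   S13   S17  S14 
   S14   S14  S14 
   S15    S2  S18 
   S16   S18  S19 
   S17   S19  S14 
   S18    S5  S20 
   S19   S20  S14 
   S20    S9  S14 
(> = start, * = accepting)

start=S0; accept=S9; S0-x->S1; S0-y->S2; S1-x->S3; S1-y->S4; S2-x->S4; S2-y->S5; S3-x->S6; S3-y->S7; S4-x->S7; S4-y->S8; S5-x->S8; S5-y->S9; S6-x->S10; S6-y->S11; S7-x->S11; S7-y->S12; S8-x->S12; S8-y->S13; S9-x->S13; S9-y->S14; S10-x->S0; S10-y->S15; S11-x->S15; S11-y->S16; S12-x->S16; S12-y->S17; S13-x->S17; S13-y->S14; S14-x->S14; S14-y->S14; S15-x->S2; S15-y->S18; S16-x->S18; S16-y->S19; S17-x->S19; S17-y->S14; S18-x->S5; S18-y->S20; S19-x->S20; S19-y->S14; S20-x->S9; S20-y->S14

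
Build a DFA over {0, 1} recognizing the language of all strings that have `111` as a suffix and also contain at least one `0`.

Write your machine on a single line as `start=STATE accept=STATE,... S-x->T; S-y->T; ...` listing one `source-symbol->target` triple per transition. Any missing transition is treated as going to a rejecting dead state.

start=A; accept=K,L; A-0->B; A-1->C; B-0->D; B-1->E; C-0->B; C-1->F; D-0->D; D-1->G; E-0->D; E-1->H; F-0->B; F-1->I; G-0->D; G-1->J; H-0->D; H-1->K; I-0->B; I-1->I; J-0->D; J-1->L; K-0->D; K-1->K; L-0->D; L-1->L

Run two small machines in parallel and take their product. One (4 states) tracks how much of the suffix `111` has currently been matched; the other (3 states) tracks the count of `0`s, saturating at 2. Each combined state is a pair, one component from each; accept when both components accept.
With 12 states:
       0  1 
>  A   B  C 
   B   D  E 
   C   B  F 
   D   D  G 
   E   D  H 
   F   B  I 
   G   D  J 
   H   D  K 
   I   B  I 
   J   D  L 
 * K   D  K 
 * L   D  L 
(> = start, * = accepting)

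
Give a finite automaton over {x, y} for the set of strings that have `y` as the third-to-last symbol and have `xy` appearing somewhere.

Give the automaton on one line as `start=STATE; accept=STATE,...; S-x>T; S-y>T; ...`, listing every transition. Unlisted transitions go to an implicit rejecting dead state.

start=s0; accept=s7,s8,s9,s10; s0-x>s1; s0-y>s2; s1-x>s1; s1-y>s3; s2-x>s4; s2-y>s2; s3-x>s5; s3-y>s6; s4-x>s1; s4-y>s7; s5-x>s8; s5-y>s7; s6-x>s9; s6-y>s10; s7-x>s5; s7-y>s6; s8-x>s1; s8-y>s3; s9-x>s8; s9-y>s7; s10-x>s9; s10-y>s10

Handle the two conditions separately and then intersect. One (15 states) tracks the last 3 symbols read; the other (3 states) tracks whether and how much of `xy` has been seen. Each combined state is a pair, one component from each; accept when both components accept. Equivalent product states are then merged.
11 states suffice.
          x    y  
>  s0     s1   s2 
   s1     s1   s3 
   s2     s4   s2 
   s3     s5   s6 
   s4     s1   s7 
   s5     s8   s7 
   s6     s9  s10 
 * s7     s5   s6 
 * s8     s1   s3 
 * s9     s8   s7 
 * s10    s9  s10 
(> = start, * = accepting)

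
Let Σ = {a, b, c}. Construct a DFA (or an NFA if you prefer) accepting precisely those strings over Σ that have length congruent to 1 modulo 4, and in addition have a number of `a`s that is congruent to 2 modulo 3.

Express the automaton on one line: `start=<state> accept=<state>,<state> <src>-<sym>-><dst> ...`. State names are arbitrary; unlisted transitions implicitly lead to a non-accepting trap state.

Build one automaton per condition and run them in lockstep. One (4 states) tracks the input length modulo 4; the other (3 states) tracks the count of `a`s modulo 3. Each combined state is a pair, one component from each; accept when both components accept.
          a    b    c  
>  s0     s1   s2   s2 
   s1     s3   s4   s4 
   s2     s4   s5   s5 
   s3     s6   s7   s7 
   s4     s7   s8   s8 
   s5     s8   s6   s6 
   s6     s9   s0   s0 
   s7     s0  s10  s10 
   s8    s10   s9   s9 
   s9    s11   s1   s1 
   s10    s2  s11  s11 
 * s11    s5   s3   s3 
(> = start, * = accepting)

start=s0 accept=s11 s0-a->s1 s0-b->s2 s0-c->s2 s1-a->s3 s1-b->s4 s1-c->s4 s2-a->s4 s2-b->s5 s2-c->s5 s3-a->s6 s3-b->s7 s3-c->s7 s4-a->s7 s4-b->s8 s4-c->s8 s5-a->s8 s5-b->s6 s5-c->s6 s6-a->s9 s6-b->s0 s6-c->s0 s7-a->s0 s7-b->s10 s7-c->s10 s8-a->s10 s8-b->s9 s8-c->s9 s9-a->s11 s9-b->s1 s9-c->s1 s10-a->s2 s10-b->s11 s10-c->s11 s11-a->s5 s11-b->s3 s11-c->s3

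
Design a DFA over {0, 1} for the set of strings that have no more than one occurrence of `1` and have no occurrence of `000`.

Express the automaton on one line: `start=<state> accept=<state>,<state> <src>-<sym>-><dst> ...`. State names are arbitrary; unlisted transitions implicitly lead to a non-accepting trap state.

start=q0 accept=q0,q1,q2,q3,q4,q6 q0-0->q1 q0-1->q2 q1-0->q3 q1-1->q2 q2-0->q4 q2-1->q5 q3-0->q5 q3-1->q2 q4-0->q6 q4-1->q5 q5-0->q5 q5-1->q5 q6-0->q5 q6-1->q5

Build one automaton per condition and run them in lockstep. The first has 3 states tracking the count of `1`s, saturating at 2; the second has 4 states tracking partial matches of the forbidden pattern `000`. A product state is a pair (one from each), accepting exactly when both do. Minimizing collapses redundant product states.
7 states suffice.
        0   1  
>* q0   q1  q2 
 * q1   q3  q2 
 * q2   q4  q5 
 * q3   q5  q2 
 * q4   q6  q5 
   q5   q5  q5 
 * q6   q5  q5 
(> = start, * = accepting)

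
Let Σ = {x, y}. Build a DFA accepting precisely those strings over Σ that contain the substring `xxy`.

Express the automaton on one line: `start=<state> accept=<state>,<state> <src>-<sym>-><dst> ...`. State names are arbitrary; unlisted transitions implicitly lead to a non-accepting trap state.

Track how much of `xxy` has been matched so far: state s0 is no progress, s3 is the absorbing accept state reached once `xxy` has occurred. Intermediate states record partial matches; on a mismatch, fall back to the longest reusable overlap.
4 states suffice.
        x   y  
>  s0   s1  s0 
   s1   s2  s0 
   s2   s2  s3 
 * s3   s3  s3 
(> = start, * = accepting)

start=s0 accept=s3 s0-x->s1 s0-y->s0 s1-x->s2 s1-y->s0 s2-x->s2 s2-y->s3 s3-x->s3 s3-y->s3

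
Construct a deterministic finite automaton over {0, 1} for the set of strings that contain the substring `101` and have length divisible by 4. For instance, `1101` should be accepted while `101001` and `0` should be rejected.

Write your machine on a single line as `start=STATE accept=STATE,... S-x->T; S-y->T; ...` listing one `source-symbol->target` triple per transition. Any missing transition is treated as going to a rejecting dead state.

Run two small machines in parallel and take their product. One (4 states) tracks whether and how much of `101` has been seen; the other (4 states) tracks the input length modulo 4. Each combined state is a pair, one component from each; accept when both components accept.
          0    1  
>  s0     s1   s2 
   s1     s3   s4 
   s2     s5   s4 
   s3     s6   s7 
   s4     s8   s7 
   s5     s6   s9 
   s6     s0  s10 
   s7    s11  s10 
   s8     s0  s12 
   s9    s12  s12 
   s10   s13   s2 
   s11    s1  s14 
 * s12   s14  s14 
   s13    s3  s15 
   s14   s15  s15 
   s15    s9   s9 
(> = start, * = accepting)

start=s0; accept=s12; s0-0->s1; s0-1->s2; s1-0->s3; s1-1->s4; s2-0->s5; s2-1->s4; s3-0->s6; s3-1->s7; s4-0->s8; s4-1->s7; s5-0->s6; s5-1->s9; s6-0->s0; s6-1->s10; s7-0->s11; s7-1->s10; s8-0->s0; s8-1->s12; s9-0->s12; s9-1->s12; s10-0->s13; s10-1->s2; s11-0->s1; s11-1->s14; s12-0->s14; s12-1->s14; s13-0->s3; s13-1->s15; s14-0->s15; s14-1->s15; s15-0->s9; s15-1->s9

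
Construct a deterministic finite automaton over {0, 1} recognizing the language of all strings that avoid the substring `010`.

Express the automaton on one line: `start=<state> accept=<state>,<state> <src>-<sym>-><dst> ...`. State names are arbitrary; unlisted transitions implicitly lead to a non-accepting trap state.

start=S0 accept=S0,S1,S2 S0-0->S1 S0-1->S0 S1-0->S1 S1-1->S2 S2-0->S3 S2-1->S0 S3-0->S3 S3-1->S3

Track partial matches of the forbidden pattern `010`. State S3 is a dead state reached once `010` has occurred; every other state accepts. S0 means no part of `010` is currently matched.
A 4-state machine:
        0   1  
>* S0   S1  S0 
 * S1   S1  S2 
 * S2   S3  S0 
   S3   S3  S3 
(> = start, * = accepting)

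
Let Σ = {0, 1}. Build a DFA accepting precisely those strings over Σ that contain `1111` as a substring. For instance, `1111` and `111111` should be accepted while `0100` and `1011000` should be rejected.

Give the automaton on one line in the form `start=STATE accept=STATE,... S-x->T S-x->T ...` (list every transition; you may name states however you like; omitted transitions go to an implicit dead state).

start=S0 accept=S4 S0-0->S0 S0-1->S1 S1-0->S0 S1-1->S2 S2-0->S0 S2-1->S3 S3-0->S0 S3-1->S4 S4-0->S4 S4-1->S4

Track how much of `1111` has been matched so far: state S0 is no progress, S4 is the absorbing accept state reached once `1111` has occurred. Intermediate states record partial matches; on a mismatch, fall back to the longest reusable overlap.
With 5 states:
        0   1  
>  S0   S0  S1 
   S1   S0  S2 
   S2   S0  S3 
   S3   S0  S4 
 * S4   S4  S4 
(> = start, * = accepting)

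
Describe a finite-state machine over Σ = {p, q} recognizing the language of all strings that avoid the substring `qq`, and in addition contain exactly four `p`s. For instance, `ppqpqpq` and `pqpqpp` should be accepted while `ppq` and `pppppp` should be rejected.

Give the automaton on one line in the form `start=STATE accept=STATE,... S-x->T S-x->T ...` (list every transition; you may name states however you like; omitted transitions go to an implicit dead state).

start=S0 accept=S9,S13 S0-p->S1 S0-q->S2 S1-p->S3 S1-q->S4 S2-p->S1 S2-q->S5 S3-p->S6 S3-q->S7 S4-p->S3 S4-q->S8 S5-p->S8 S5-q->S5 S6-p->S9 S6-q->S10 S7-p->S6 S7-q->S11 S8-p->S11 S8-q->S8 S9-p->S12 S9-q->S13 S10-p->S9 S10-q->S14 S11-p->S14 S11-q->S11 S12-p->S12 S12-q->S15 S13-p->S12 S13-q->S16 S14-p->S16 S14-q->S14 S15-p->S12 S15-q->S17 S16-p->S17 S16-q->S16 S17-p->S17 S17-q->S17

Run two small machines in parallel and take their product. The first has 3 states tracking partial matches of the forbidden pattern `qq`; the second has 6 states tracking the count of `p`s, saturating at 5. A product state is a pair (one from each), accepting exactly when both do.
With 18 states:
          p    q  
>  S0     S1   S2 
   S1     S3   S4 
   S2     S1   S5 
   S3     S6   S7 
   S4     S3   S8 
   S5     S8   S5 
   S6     S9  S10 
   S7     S6  S11 
   S8    S11   S8 
 * S9    S12  S13 
   S10    S9  S14 
   S11   S14  S11 
   S12   S12  S15 
 * S13   S12  S16 
   S14   S16  S14 
   S15   S12  S17 
   S16   S17  S16 
   S17   S17  S17 
(> = start, * = accepting)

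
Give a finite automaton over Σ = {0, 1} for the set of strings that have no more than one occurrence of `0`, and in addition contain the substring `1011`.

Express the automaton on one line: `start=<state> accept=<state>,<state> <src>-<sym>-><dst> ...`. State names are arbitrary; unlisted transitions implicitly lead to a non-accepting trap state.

Handle the two conditions separately and then intersect. The first has 3 states tracking the count of `0`s, saturating at 2; the second has 5 states tracking whether and how much of `1011` has been seen. A product state is a pair (one from each), accepting exactly when both do. Minimizing collapses redundant product states.
6 states suffice.
        0   1  
>  q0   q1  q2 
   q1   q1  q1 
   q2   q3  q2 
   q3   q1  q4 
   q4   q1  q5 
 * q5   q1  q5 
(> = start, * = accepting)

start=q0 accept=q5 q0-0->q1 q0-1->q2 q1-0->q1 q1-1->q1 q2-0->q3 q2-1->q2 q3-0->q1 q3-1->q4 q4-0->q1 q4-1->q5 q5-0->q1 q5-1->q5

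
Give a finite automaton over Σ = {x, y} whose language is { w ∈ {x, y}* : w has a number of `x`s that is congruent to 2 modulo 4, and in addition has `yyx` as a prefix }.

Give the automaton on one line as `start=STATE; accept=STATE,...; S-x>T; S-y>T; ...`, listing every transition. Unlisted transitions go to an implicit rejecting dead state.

start=S0; accept=S5; S0-x>S1; S0-y>S2; S1-x>S1; S1-y>S1; S2-x>S1; S2-y>S3; S3-x>S4; S3-y>S1; S4-x>S5; S4-y>S4; S5-x>S6; S5-y>S5; S6-x>S7; S6-y>S6; S7-x>S4; S7-y>S7

Handle the two conditions separately and then intersect. One (4 states) tracks the count of `x`s modulo 4; the other (5 states) tracks whether the input so far still matches the prefix `yyx`. Each combined state is a pair, one component from each; accept when both components accept. After merging equivalent states the machine shrinks.
8 states suffice.
        x   y  
>  S0   S1  S2 
   S1   S1  S1 
   S2   S1  S3 
   S3   S4  S1 
   S4   S5  S4 
 * S5   S6  S5 
   S6   S7  S6 
   S7   S4  S7 
(> = start, * = accepting)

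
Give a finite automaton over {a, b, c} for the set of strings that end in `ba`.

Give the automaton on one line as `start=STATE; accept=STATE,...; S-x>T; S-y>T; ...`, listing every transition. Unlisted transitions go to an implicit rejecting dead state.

start=q0; accept=q2; q0-a>q0; q0-b>q1; q0-c>q0; q1-a>q2; q1-b>q1; q1-c>q0; q2-a>q0; q2-b>q1; q2-c>q0

Let each state record the length of the longest suffix of the input read so far that is also a prefix of `ba`. q1 means the last symbol is `b`; q2 means the last 2 symbols are `ba`. Accept only at q2, where the string currently ends in `ba`.
3 states suffice.
        a   b   c  
>  q0   q0  q1  q0 
   q1   q2  q1  q0 
 * q2   q0  q1  q0 
(> = start, * = accepting)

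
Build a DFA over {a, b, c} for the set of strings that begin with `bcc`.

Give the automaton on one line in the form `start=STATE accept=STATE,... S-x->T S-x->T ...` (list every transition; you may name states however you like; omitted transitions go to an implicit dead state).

Check the first 3 symbols one by one: s0 through s2 record how many have matched `bcc` so far; any wrong symbol goes to the dead state s4. After all 3 match we enter the accepting sink s3.
A 5-state machine:
        a   b   c  
>  s0   s4  s1  s4 
   s1   s4  s4  s2 
   s2   s4  s4  s3 
 * s3   s3  s3  s3 
   s4   s4  s4  s4 
(> = start, * = accepting)

start=s0 accept=s3 s0-a->s4 s0-b->s1 s0-c->s4 s1-a->s4 s1-b->s4 s1-c->s2 s2-a->s4 s2-b->s4 s2-c->s3 s3-a->s3 s3-b->s3 s3-c->s3 s4-a->s4 s4-b->s4 s4-c->s4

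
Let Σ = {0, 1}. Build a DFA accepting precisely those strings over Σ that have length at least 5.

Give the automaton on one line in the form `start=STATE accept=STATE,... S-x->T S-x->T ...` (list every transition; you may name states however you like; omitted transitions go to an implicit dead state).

start=q0 accept=q5,q6 q0-0->q1 q0-1->q1 q1-0->q2 q1-1->q2 q2-0->q3 q2-1->q3 q3-0->q4 q3-1->q4 q4-0->q5 q4-1->q5 q5-0->q6 q5-1->q6 q6-0->q6 q6-1->q6

Count input length up to 6: every symbol moves from q0 toward q6, which means 'more than 5' and absorbs. Accept from {q5, q6}.
A 7-state machine:
        0   1  
>  q0   q1  q1 
   q1   q2  q2 
   q2   q3  q3 
   q3   q4  q4 
   q4   q5  q5 
 * q5   q6  q6 
 * q6   q6  q6 
(> = start, * = accepting)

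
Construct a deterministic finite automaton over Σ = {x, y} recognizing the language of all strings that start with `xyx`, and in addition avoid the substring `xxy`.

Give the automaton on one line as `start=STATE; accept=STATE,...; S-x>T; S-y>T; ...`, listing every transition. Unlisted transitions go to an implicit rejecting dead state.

start=S0; accept=S7,S8,S9; S0-x>S1; S0-y>S2; S1-x>S3; S1-y>S4; S2-x>S5; S2-y>S2; S3-x>S3; S3-y>S6; S4-x>S7; S4-y>S2; S5-x>S3; S5-y>S2; S6-x>S6; S6-y>S6; S7-x>S8; S7-y>S9; S8-x>S8; S8-y>S10; S9-x>S7; S9-y>S9; S10-x>S10; S10-y>S10

Run two small machines in parallel and take their product. One (5 states) tracks whether the input so far still matches the prefix `xyx`; the other (4 states) tracks partial matches of the forbidden pattern `xxy`. Each combined state is a pair, one component from each; accept when both components accept.
With 11 states:
          x    y  
>  S0     S1   S2 
   S1     S3   S4 
   S2     S5   S2 
   S3     S3   S6 
   S4     S7   S2 
   S5     S3   S2 
   S6     S6   S6 
 * S7     S8   S9 
 * S8     S8  S10 
 * S9     S7   S9 
   S10   S10  S10 
(> = start, * = accepting)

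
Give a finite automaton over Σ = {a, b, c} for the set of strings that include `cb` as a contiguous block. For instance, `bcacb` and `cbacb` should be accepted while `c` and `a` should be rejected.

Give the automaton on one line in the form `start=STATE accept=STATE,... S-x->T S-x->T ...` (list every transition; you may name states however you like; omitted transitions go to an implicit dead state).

Track how much of `cb` has been matched so far: state q0 is no progress, q2 is the absorbing accept state reached once `cb` has occurred. Intermediate states record partial matches; on a mismatch, fall back to the longest reusable overlap.
With 3 states:
        a   b   c  
>  q0   q0  q0  q1 
   q1   q0  q2  q1 
 * q2   q2  q2  q2 
(> = start, * = accepting)

start=q0 accept=q2 q0-a->q0 q0-b->q0 q0-c->q1 q1-a->q0 q1-b->q2 q1-c->q1 q2-a->q2 q2-b->q2 q2-c->q2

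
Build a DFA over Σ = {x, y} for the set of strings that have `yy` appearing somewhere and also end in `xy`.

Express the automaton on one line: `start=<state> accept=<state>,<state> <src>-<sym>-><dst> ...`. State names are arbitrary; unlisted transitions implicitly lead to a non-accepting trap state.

start=A accept=G A-x->B A-y->C B-x->B B-y->D C-x->B C-y->E D-x->B D-y->E E-x->F E-y->E F-x->F F-y->G G-x->F G-y->E

Run two small machines in parallel and take their product. The first has 3 states tracking whether and how much of `yy` has been seen; the second has 3 states tracking how much of the suffix `xy` has currently been matched. A product state is a pair (one from each), accepting exactly when both do.
With 7 states:
       x  y 
>  A   B  C 
   B   B  D 
   C   B  E 
   D   B  E 
   E   F  E 
   F   F  G 
 * G   F  E 
(> = start, * = accepting)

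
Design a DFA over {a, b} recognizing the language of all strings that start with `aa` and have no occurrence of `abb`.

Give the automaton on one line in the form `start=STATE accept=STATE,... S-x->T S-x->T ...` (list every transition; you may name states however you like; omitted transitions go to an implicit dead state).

Handle the two conditions separately and then intersect. The first has 4 states tracking whether the input so far still matches the prefix `aa`; the second has 4 states tracking partial matches of the forbidden pattern `abb`. A product state is a pair (one from each), accepting exactly when both do.
With 9 states:
        a   b  
>  S0   S1  S2 
   S1   S3  S4 
   S2   S5  S2 
 * S3   S3  S6 
   S4   S5  S7 
   S5   S5  S4 
 * S6   S3  S8 
   S7   S7  S7 
   S8   S8  S8 
(> = start, * = accepting)

start=S0 accept=S3,S6 S0-a->S1 S0-b->S2 S1-a->S3 S1-b->S4 S2-a->S5 S2-b->S2 S3-a->S3 S3-b->S6 S4-a->S5 S4-b->S7 S5-a->S5 S5-b->S4 S6-a->S3 S6-b->S8 S7-a->S7 S7-b->S7 S8-a->S8 S8-b->S8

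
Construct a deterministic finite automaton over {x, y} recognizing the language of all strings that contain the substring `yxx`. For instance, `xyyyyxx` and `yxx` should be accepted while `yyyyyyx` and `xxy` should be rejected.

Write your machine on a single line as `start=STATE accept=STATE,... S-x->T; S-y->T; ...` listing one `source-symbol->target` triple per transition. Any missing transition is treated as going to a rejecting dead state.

States A..C record the length of the longest prefix of `yxx` that matches the current input suffix. Reaching D means `yxx` has been seen, and we stay there forever. Accept from D.
A 4-state machine:
       x  y 
>  A   A  B 
   B   C  B 
   C   D  B 
 * D   D  D 
(> = start, * = accepting)

start=A; accept=D; A-x->A; A-y->B; B-x->C; B-y->B; C-x->D; C-y->B; D-x->D; D-y->D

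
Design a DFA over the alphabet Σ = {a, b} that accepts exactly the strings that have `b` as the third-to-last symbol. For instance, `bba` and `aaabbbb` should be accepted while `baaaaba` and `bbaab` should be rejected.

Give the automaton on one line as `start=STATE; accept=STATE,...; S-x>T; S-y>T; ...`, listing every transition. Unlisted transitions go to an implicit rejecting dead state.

A DFA must remember the last 3 symbols (since which symbol is third-to-last isn't known until the input ends). Use one state per possible window of the last ≤3 symbols; accept from those whose window starts with `b`.
          a    b  
>  s0     s1   s2 
   s1     s3   s4 
   s2     s5   s6 
   s3     s7   s8 
   s4     s9  s10 
   s5    s11  s12 
   s6    s13  s14 
   s7     s7   s8 
   s8     s9  s10 
   s9    s11  s12 
   s10   s13  s14 
 * s11    s7   s8 
 * s12    s9  s10 
 * s13   s11  s12 
 * s14   s13  s14 
(> = start, * = accepting)

start=s0; accept=s11,s12,s13,s14; s0-a>s1; s0-b>s2; s1-a>s3; s1-b>s4; s2-a>s5; s2-b>s6; s3-a>s7; s3-b>s8; s4-a>s9; s4-b>s10; s5-a>s11; s5-b>s12; s6-a>s13; s6-b>s14; s7-a>s7; s7-b>s8; s8-a>s9; s8-b>s10; s9-a>s11; s9-b>s12; s10-a>s13; s10-b>s14; s11-a>s7; s11-b>s8; s12-a>s9; s12-b>s10; s13-a>s11; s13-b>s12; s14-a>s13; s14-b>s14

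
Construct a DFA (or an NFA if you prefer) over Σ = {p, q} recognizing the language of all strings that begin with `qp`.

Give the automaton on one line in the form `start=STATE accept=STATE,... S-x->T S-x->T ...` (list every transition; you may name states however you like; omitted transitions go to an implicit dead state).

start=s0 accept=s2 s0-p->s3 s0-q->s1 s1-p->s2 s1-q->s3 s2-p->s2 s2-q->s2 s3-p->s3 s3-q->s3

Walk along `qp` while the input agrees: from s0 take `q` to s1, and so on. Any deviation drops to the rejecting sink s3. Once s2 is reached the prefix is confirmed and every continuation is accepted.
With 4 states:
        p   q  
>  s0   s3  s1 
   s1   s2  s3 
 * s2   s2  s2 
   s3   s3  s3 
(> = start, * = accepting)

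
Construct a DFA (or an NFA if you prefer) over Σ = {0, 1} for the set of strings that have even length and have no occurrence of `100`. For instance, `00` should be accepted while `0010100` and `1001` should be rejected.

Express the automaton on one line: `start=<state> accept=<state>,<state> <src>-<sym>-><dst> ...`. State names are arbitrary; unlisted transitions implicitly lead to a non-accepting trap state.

Handle the two conditions separately and then intersect. One (2 states) tracks the input length modulo 2; the other (4 states) tracks partial matches of the forbidden pattern `100`. Each combined state is a pair, one component from each; accept when both components accept.
        0   1  
>* q0   q1  q2 
   q1   q0  q3 
   q2   q4  q3 
 * q3   q5  q2 
 * q4   q6  q2 
   q5   q7  q3 
   q6   q7  q7 
   q7   q6  q6 
(> = start, * = accepting)

start=q0 accept=q0,q3,q4 q0-0->q1 q0-1->q2 q1-0->q0 q1-1->q3 q2-0->q4 q2-1->q3 q3-0->q5 q3-1->q2 q4-0->q6 q4-1->q2 q5-0->q7 q5-1->q3 q6-0->q7 q6-1->q7 q7-0->q6 q7-1->q6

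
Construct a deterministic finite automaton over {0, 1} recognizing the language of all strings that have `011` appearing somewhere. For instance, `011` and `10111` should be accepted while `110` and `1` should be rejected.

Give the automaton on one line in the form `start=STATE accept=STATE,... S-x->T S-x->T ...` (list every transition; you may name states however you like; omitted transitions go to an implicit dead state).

Track how much of `011` has been matched so far: state q0 is no progress, q3 is the absorbing accept state reached once `011` has occurred. Intermediate states record partial matches; on a mismatch, fall back to the longest reusable overlap.
A 4-state machine:
        0   1  
>  q0   q1  q0 
   q1   q1  q2 
   q2   q1  q3 
 * q3   q3  q3 
(> = start, * = accepting)

start=q0 accept=q3 q0-0->q1 q0-1->q0 q1-0->q1 q1-1->q2 q2-0->q1 q2-1->q3 q3-0->q3 q3-1->q3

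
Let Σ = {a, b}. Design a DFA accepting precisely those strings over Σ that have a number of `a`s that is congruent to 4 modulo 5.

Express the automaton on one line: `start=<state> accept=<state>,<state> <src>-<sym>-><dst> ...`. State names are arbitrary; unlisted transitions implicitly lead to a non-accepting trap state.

start=q0 accept=q4 q0-a->q1 q0-b->q0 q1-a->q2 q1-b->q1 q2-a->q3 q2-b->q2 q3-a->q4 q3-b->q3 q4-a->q0 q4-b->q4

Keep the running count of `a`s modulo 5: each `a` advances along the cycle q0 → q1 → q2 → q3 → q4 → q0 while other symbols loop. Accept at q4.
With 5 states:
        a   b  
>  q0   q1  q0 
   q1   q2  q1 
   q2   q3  q2 
   q3   q4  q3 
 * q4   q0  q4 
(> = start, * = accepting)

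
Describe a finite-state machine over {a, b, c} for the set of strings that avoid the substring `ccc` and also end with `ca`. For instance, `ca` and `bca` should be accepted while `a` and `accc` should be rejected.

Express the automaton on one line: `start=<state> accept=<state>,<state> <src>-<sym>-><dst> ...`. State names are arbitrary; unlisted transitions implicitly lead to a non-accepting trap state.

start=S0 accept=S2 S0-a->S0 S0-b->S0 S0-c->S1 S1-a->S2 S1-b->S0 S1-c->S3 S2-a->S0 S2-b->S0 S2-c->S1 S3-a->S2 S3-b->S0 S3-c->S4 S4-a->S5 S4-b->S6 S4-c->S4 S5-a->S6 S5-b->S6 S5-c->S4 S6-a->S6 S6-b->S6 S6-c->S4

Run two small machines in parallel and take their product. The first has 4 states tracking partial matches of the forbidden pattern `ccc`; the second has 3 states tracking how much of the suffix `ca` has currently been matched. A product state is a pair (one from each), accepting exactly when both do.
With 7 states:
        a   b   c  
>  S0   S0  S0  S1 
   S1   S2  S0  S3 
 * S2   S0  S0  S1 
   S3   S2  S0  S4 
   S4   S5  S6  S4 
   S5   S6  S6  S4 
   S6   S6  S6  S4 
(> = start, * = accepting)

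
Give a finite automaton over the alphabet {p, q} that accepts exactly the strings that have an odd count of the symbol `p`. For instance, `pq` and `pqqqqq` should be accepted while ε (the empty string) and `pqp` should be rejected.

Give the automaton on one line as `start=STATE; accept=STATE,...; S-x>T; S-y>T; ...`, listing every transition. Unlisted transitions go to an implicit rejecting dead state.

start=s0; accept=s1; s0-p>s1; s0-q>s0; s1-p>s0; s1-q>s1

The only thing that matters is how many `p`s have appeared, reduced mod 2. Use one state per residue: s0 for 0, …, s1 for 1. Reading `p` moves to the next residue; anything else stays put. s1 is accepting.
With 2 states:
        p   q  
>  s0   s1  s0 
 * s1   s0  s1 
(> = start, * = accepting)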